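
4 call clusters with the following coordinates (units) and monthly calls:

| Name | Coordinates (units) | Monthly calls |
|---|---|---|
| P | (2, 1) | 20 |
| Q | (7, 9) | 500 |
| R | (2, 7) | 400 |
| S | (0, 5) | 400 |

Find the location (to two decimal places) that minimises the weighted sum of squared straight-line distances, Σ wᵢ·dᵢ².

The minimiser of Σwᵢ‖p−pᵢ‖² is the weighted centroid p* = (Σwᵢpᵢ)/(Σwᵢ).
Σwᵢ = 1320.
Σwᵢxᵢ = 20·2 + 500·7 + 400·2 + 400·0 = 4340.
Σwᵢyᵢ = 20·1 + 500·9 + 400·7 + 400·5 = 9320.
x* = 4340/1320 = 3.29, y* = 9320/1320 = 7.06.

(3.29, 7.06)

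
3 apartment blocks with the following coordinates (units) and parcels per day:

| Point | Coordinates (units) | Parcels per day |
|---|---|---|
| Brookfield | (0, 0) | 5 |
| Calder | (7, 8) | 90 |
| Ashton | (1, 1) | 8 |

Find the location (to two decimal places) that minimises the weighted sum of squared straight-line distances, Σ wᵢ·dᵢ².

The minimiser of Σwᵢ‖p−pᵢ‖² is the weighted centroid p* = (Σwᵢpᵢ)/(Σwᵢ).
Σwᵢ = 103.
Σwᵢxᵢ = 5·0 + 90·7 + 8·1 = 638.
Σwᵢyᵢ = 5·0 + 90·8 + 8·1 = 728.
x* = 638/103 = 6.19, y* = 728/103 = 7.07.

(6.19, 7.07)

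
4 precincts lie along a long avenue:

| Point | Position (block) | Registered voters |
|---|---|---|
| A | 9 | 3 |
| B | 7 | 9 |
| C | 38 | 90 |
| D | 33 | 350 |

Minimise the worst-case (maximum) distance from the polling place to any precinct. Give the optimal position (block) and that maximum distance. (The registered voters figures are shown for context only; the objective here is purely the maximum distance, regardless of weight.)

The 1-center on a line is the midpoint of the two extreme points: leftmost at 7, rightmost at 38.
Optimal location = (7 + 38)/2 = 22.5; maximum distance = (38 − 7)/2 = 15.5.

location 22.5, max distance 15.5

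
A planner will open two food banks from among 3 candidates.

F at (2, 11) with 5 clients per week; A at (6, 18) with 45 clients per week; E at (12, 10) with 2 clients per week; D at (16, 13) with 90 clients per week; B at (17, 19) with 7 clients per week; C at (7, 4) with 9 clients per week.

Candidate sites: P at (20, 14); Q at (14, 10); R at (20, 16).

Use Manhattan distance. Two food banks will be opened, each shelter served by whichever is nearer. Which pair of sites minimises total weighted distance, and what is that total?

Evaluate every pair (each demand assigned to the nearer of the two):
  {Q, R}: total = 1398
  {P, Q}: total = 1412
  {P, R}: total = 1548
Best pair: {Q, R} with total 1398.

{Q, R}, total 1398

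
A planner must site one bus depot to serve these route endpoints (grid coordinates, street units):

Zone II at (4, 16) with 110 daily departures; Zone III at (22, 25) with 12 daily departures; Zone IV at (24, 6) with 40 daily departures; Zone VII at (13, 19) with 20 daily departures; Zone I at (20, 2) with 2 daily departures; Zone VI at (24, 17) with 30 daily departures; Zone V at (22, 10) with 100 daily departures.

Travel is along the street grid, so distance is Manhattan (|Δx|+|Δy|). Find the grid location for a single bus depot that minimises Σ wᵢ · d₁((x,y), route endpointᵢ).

(22, 16)

Manhattan distance separates: Σwᵢ(|x−xᵢ|+|y−yᵢ|) = Σwᵢ|x−xᵢ| + Σwᵢ|y−yᵢ|, so x and y are optimised independently as 1-D weighted medians.
Total weight W = 314; half = 157.
x-coordinate, sorted with cumulative weight:
  x=4 (Zone II, w=110) cum 110
  x=13 (Zone VII, w=20) cum 130
  x=20 (Zone I, w=2) cum 132
  x=22 (Zone III, w=12) cum 144
  x=22 (Zone V, w=100) cum 244  ← median
  x=24 (Zone IV, w=40) cum 284
  x=24 (Zone VI, w=30) cum 314
⇒ x* = 22
y-coordinate, sorted with cumulative weight:
  y=2 (Zone I, w=2) cum 2
  y=6 (Zone IV, w=40) cum 42
  y=10 (Zone V, w=100) cum 142
  y=16 (Zone II, w=110) cum 252  ← median
  y=17 (Zone VI, w=30) cum 282
  y=19 (Zone VII, w=20) cum 302
  y=25 (Zone III, w=12) cum 314
⇒ y* = 16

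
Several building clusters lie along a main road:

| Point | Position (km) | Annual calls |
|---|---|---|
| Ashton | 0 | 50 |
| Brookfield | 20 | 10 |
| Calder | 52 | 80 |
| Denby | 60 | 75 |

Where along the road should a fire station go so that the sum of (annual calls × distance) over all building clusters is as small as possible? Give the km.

For a sum of weighted absolute distances on a line, the optimum is the weighted median (not the mean). Total weight W = 215; half-weight = 107.5.
Sort by position and accumulate weight:
  km 0 (Ashton, w=50) → cum 50
  km 20 (Brookfield, w=10) → cum 60
  km 52 (Calder, w=80) → cum 140  ≥ 107.5 → median here
  km 60 (Denby, w=75) → cum 215
Optimal location: km 52.

x = 52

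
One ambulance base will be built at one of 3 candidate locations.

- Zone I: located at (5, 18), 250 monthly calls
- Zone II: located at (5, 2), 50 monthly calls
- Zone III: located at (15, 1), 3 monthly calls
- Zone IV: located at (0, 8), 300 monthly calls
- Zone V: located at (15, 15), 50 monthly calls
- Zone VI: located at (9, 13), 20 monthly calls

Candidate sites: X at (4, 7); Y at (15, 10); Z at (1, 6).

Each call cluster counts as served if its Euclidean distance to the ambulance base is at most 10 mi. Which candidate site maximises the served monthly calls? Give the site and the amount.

X, covering 370

Coverage radius r = 10 mi; a point is covered iff (Δx)²+(Δy)² ≤ 10² = 100.
  X (4, 7): covers {Zone II, Zone IV, Zone VI} → 370
  Y (15, 10): covers {Zone III, Zone V, Zone VI} → 73
  Z (1, 6): covers {Zone II, Zone IV} → 350
Maximum coverage at X: 370 monthly calls.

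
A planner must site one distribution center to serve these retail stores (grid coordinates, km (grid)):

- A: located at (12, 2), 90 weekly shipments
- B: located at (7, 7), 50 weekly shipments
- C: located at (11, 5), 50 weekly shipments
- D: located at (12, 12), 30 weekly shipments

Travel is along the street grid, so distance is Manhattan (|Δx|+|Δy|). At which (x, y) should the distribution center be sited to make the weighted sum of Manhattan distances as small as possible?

(12, 5)

Manhattan distance separates: Σwᵢ(|x−xᵢ|+|y−yᵢ|) = Σwᵢ|x−xᵢ| + Σwᵢ|y−yᵢ|, so x and y are optimised independently as 1-D weighted medians.
Total weight W = 220; half = 110.
x-coordinate, sorted with cumulative weight:
  x=7 (B, w=50) cum 50
  x=11 (C, w=50) cum 100
  x=12 (A, w=90) cum 190  ← median
  x=12 (D, w=30) cum 220
⇒ x* = 12
y-coordinate, sorted with cumulative weight:
  y=2 (A, w=90) cum 90
  y=5 (C, w=50) cum 140  ← median
  y=7 (B, w=50) cum 190
  y=12 (D, w=30) cum 220
⇒ y* = 5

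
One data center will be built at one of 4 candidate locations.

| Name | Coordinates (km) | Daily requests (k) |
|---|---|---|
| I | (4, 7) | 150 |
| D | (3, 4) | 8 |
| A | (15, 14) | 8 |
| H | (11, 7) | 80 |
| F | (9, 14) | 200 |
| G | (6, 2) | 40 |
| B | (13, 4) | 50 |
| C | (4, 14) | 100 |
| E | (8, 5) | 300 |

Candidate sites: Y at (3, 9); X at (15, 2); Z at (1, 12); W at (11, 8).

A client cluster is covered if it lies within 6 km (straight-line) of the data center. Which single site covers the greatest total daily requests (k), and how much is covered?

Coverage radius r = 6 km; a point is covered iff (Δx)²+(Δy)² ≤ 6² = 36.
  Y (3, 9): covers {I, D, C} → 258
  X (15, 2): covers {B} → 50
  Z (1, 12): covers {I, C} → 250
  W (11, 8): covers {H, B, E} → 430
Maximum coverage at W: 430 daily requests (k).

W, covering 430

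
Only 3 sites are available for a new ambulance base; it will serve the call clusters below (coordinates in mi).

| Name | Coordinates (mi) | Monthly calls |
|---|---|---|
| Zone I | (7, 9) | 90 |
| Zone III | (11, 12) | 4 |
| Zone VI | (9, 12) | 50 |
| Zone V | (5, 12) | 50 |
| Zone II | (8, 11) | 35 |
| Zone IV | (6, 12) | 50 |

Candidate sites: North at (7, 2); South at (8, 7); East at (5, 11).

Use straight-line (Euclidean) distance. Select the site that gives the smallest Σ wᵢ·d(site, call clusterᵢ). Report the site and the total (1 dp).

East, total 710.8 mi

Total weighted distance at each candidate:
  North (7, 2): total = 2512.3
  South (8, 7): total = 1180.3
  East (5, 11): total = 710.8
Minimum is at East with total 710.8 mi.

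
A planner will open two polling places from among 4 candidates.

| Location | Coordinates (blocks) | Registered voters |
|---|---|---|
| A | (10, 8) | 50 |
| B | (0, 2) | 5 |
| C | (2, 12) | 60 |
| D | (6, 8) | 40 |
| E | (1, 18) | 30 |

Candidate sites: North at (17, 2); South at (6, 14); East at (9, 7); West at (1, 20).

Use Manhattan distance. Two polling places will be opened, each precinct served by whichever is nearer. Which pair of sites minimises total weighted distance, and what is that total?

{East, West}, total 930

Evaluate every pair (each demand assigned to the nearer of the two):
  {East, West}: total = 930
  {South, East}: total = 960
  {South, West}: total = 1250
  {North, South}: total = 1455
  {North, East}: total = 1620
  {North, West}: total = 2015
Best pair: {East, West} with total 930.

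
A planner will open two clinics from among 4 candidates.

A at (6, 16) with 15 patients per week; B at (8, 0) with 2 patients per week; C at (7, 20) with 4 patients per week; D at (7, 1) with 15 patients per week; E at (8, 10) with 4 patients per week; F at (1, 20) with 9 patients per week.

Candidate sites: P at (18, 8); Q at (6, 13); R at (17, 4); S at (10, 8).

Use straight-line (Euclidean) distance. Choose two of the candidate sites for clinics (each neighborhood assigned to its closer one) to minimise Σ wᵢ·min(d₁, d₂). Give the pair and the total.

{Q, S}, total 292.7

Evaluate every pair (each demand assigned to the nearer of the two):
  {Q, S}: total = 292.7
  {Q, R}: total = 341.4
  {P, Q}: total = 371.4
  {P, S}: total = 460.7
  {R, S}: total = 460.7
  {P, R}: total = 685.8
Best pair: {Q, S} with total 292.7.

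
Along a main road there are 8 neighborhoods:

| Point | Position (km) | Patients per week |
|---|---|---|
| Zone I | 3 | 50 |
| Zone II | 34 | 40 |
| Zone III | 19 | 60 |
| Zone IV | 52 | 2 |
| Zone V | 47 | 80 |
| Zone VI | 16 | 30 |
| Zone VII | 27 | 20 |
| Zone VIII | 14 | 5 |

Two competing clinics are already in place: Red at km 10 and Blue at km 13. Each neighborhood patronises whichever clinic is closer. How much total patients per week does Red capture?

50

The indifferent point is the midpoint (10+13)/2 = 11.5; neighborhoods left of it (closer to Red at 10) go to Red, those right go to Blue.
  Zone I at 3 (w=50) → Red
  Zone VIII at 14 (w=5) → Blue
  Zone VI at 16 (w=30) → Blue
  Zone III at 19 (w=60) → Blue
  Zone VII at 27 (w=20) → Blue
  Zone II at 34 (w=40) → Blue
  Zone V at 47 (w=80) → Blue
  Zone IV at 52 (w=2) → Blue
Red captures 50; Blue captures 237.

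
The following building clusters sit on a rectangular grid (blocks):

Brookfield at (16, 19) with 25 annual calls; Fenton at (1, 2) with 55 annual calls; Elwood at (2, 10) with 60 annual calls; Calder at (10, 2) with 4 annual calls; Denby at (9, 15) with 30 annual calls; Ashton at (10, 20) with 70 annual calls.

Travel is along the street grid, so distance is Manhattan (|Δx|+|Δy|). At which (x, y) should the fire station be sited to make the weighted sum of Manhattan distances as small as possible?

Manhattan distance separates: Σwᵢ(|x−xᵢ|+|y−yᵢ|) = Σwᵢ|x−xᵢ| + Σwᵢ|y−yᵢ|, so x and y are optimised independently as 1-D weighted medians.
Total weight W = 244; half = 122.
x-coordinate, sorted with cumulative weight:
  x=1 (Fenton, w=55) cum 55
  x=2 (Elwood, w=60) cum 115
  x=9 (Denby, w=30) cum 145  ← median
  x=10 (Calder, w=4) cum 149
  x=10 (Ashton, w=70) cum 219
  x=16 (Brookfield, w=25) cum 244
⇒ x* = 9
y-coordinate, sorted with cumulative weight:
  y=2 (Fenton, w=55) cum 55
  y=2 (Calder, w=4) cum 59
  y=10 (Elwood, w=60) cum 119
  y=15 (Denby, w=30) cum 149  ← median
  y=19 (Brookfield, w=25) cum 174
  y=20 (Ashton, w=70) cum 244
⇒ y* = 15

(9, 15)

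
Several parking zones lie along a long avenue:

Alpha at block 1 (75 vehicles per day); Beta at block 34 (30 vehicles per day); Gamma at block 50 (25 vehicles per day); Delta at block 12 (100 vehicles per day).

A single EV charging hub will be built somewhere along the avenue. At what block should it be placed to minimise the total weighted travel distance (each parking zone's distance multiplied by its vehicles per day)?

For a sum of weighted absolute distances on a line, the optimum is the weighted median (not the mean). Total weight W = 230; half-weight = 115.
Sort by position and accumulate weight:
  block 1 (Alpha, w=75) → cum 75
  block 12 (Delta, w=100) → cum 175  ≥ 115 → median here
  block 34 (Beta, w=30) → cum 205
  block 50 (Gamma, w=25) → cum 230
Optimal location: block 12.

x = 12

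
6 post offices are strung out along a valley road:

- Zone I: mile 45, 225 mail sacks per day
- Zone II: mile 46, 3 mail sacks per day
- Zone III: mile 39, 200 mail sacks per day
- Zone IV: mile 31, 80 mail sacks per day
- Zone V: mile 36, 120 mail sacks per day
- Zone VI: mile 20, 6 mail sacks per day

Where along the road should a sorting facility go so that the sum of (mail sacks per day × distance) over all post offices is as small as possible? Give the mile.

For a sum of weighted absolute distances on a line, the optimum is the weighted median (not the mean). Total weight W = 634; half-weight = 317.
Sort by position and accumulate weight:
  mile 20 (Zone VI, w=6) → cum 6
  mile 31 (Zone IV, w=80) → cum 86
  mile 36 (Zone V, w=120) → cum 206
  mile 39 (Zone III, w=200) → cum 406  ≥ 317 → median here
  mile 45 (Zone I, w=225) → cum 631
  mile 46 (Zone II, w=3) → cum 634
Optimal location: mile 39.

x = 39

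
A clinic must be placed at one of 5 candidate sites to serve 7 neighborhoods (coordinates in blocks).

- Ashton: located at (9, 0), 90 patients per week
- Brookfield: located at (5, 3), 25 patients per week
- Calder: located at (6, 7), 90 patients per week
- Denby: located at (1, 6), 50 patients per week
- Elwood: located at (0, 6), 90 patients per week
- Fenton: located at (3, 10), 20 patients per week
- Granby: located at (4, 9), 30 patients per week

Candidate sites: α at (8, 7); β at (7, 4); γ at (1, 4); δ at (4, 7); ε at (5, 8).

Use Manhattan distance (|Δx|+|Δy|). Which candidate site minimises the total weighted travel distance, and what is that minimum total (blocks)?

Total weighted distance at each candidate:
  α (8, 7): total = 2625
  β (7, 4): total = 2625
  γ (1, 4): total = 2695
  δ (4, 7): total = 2175
  ε (5, 8): total = 2455
Minimum is at δ with total 2175 blocks.

δ, total 2175 blocks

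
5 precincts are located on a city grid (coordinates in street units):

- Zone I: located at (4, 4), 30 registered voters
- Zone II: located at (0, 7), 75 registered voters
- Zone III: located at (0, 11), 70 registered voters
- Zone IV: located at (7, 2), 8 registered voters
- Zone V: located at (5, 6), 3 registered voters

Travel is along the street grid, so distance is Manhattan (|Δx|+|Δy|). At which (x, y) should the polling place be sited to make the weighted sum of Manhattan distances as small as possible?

Manhattan distance separates: Σwᵢ(|x−xᵢ|+|y−yᵢ|) = Σwᵢ|x−xᵢ| + Σwᵢ|y−yᵢ|, so x and y are optimised independently as 1-D weighted medians.
Total weight W = 186; half = 93.
x-coordinate, sorted with cumulative weight:
  x=0 (Zone II, w=75) cum 75
  x=0 (Zone III, w=70) cum 145  ← median
  x=4 (Zone I, w=30) cum 175
  x=5 (Zone V, w=3) cum 178
  x=7 (Zone IV, w=8) cum 186
⇒ x* = 0
y-coordinate, sorted with cumulative weight:
  y=2 (Zone IV, w=8) cum 8
  y=4 (Zone I, w=30) cum 38
  y=6 (Zone V, w=3) cum 41
  y=7 (Zone II, w=75) cum 116  ← median
  y=11 (Zone III, w=70) cum 186
⇒ y* = 7

(0, 7)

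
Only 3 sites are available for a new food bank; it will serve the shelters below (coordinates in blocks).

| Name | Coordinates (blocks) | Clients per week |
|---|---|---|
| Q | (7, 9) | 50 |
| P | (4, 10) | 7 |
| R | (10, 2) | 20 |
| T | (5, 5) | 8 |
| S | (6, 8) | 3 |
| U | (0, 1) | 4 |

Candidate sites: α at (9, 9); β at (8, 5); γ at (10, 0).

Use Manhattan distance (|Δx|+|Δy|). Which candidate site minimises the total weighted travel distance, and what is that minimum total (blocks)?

α, total 446 blocks

Total weighted distance at each candidate:
  α (9, 9): total = 446
  β (8, 5): total = 500
  γ (10, 0): total = 912
Minimum is at α with total 446 blocks.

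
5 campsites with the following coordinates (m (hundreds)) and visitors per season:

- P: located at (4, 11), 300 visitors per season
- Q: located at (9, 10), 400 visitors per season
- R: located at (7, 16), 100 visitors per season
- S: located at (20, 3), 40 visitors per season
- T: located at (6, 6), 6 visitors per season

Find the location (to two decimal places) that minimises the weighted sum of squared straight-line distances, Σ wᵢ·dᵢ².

(7.49, 10.70)

The minimiser of Σwᵢ‖p−pᵢ‖² is the weighted centroid p* = (Σwᵢpᵢ)/(Σwᵢ).
Σwᵢ = 846.
Σwᵢxᵢ = 300·4 + 400·9 + 100·7 + 40·20 + 6·6 = 6336.
Σwᵢyᵢ = 300·11 + 400·10 + 100·16 + 40·3 + 6·6 = 9056.
x* = 6336/846 = 7.49, y* = 9056/846 = 10.70.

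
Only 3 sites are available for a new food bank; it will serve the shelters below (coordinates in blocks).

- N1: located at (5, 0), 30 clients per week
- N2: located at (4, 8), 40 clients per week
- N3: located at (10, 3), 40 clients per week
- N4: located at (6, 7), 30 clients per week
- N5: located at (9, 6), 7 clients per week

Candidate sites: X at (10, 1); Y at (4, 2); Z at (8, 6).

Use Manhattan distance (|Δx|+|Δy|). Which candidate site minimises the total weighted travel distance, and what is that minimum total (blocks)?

Z, total 807 blocks

Total weighted distance at each candidate:
  X (10, 1): total = 1122
  Y (4, 2): total = 883
  Z (8, 6): total = 807
Minimum is at Z with total 807 blocks.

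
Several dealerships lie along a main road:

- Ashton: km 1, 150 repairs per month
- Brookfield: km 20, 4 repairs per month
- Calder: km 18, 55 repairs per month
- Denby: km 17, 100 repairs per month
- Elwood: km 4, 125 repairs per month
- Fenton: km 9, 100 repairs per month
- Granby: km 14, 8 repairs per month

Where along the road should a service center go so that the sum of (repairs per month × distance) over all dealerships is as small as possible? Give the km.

x = 4

For a sum of weighted absolute distances on a line, the optimum is the weighted median (not the mean). Total weight W = 542; half-weight = 271.
Sort by position and accumulate weight:
  km 1 (Ashton, w=150) → cum 150
  km 4 (Elwood, w=125) → cum 275  ≥ 271 → median here
  km 9 (Fenton, w=100) → cum 375
  km 14 (Granby, w=8) → cum 383
  km 17 (Denby, w=100) → cum 483
  km 18 (Calder, w=55) → cum 538
  km 20 (Brookfield, w=4) → cum 542
Optimal location: km 4.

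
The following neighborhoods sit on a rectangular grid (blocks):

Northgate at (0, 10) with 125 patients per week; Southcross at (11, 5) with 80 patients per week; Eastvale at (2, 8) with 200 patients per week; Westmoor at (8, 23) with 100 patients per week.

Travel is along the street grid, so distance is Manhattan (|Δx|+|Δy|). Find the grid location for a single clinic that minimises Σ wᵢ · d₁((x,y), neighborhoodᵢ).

Manhattan distance separates: Σwᵢ(|x−xᵢ|+|y−yᵢ|) = Σwᵢ|x−xᵢ| + Σwᵢ|y−yᵢ|, so x and y are optimised independently as 1-D weighted medians.
Total weight W = 505; half = 252.5.
x-coordinate, sorted with cumulative weight:
  x=0 (Northgate, w=125) cum 125
  x=2 (Eastvale, w=200) cum 325  ← median
  x=8 (Westmoor, w=100) cum 425
  x=11 (Southcross, w=80) cum 505
⇒ x* = 2
y-coordinate, sorted with cumulative weight:
  y=5 (Southcross, w=80) cum 80
  y=8 (Eastvale, w=200) cum 280  ← median
  y=10 (Northgate, w=125) cum 405
  y=23 (Westmoor, w=100) cum 505
⇒ y* = 8

(2, 8)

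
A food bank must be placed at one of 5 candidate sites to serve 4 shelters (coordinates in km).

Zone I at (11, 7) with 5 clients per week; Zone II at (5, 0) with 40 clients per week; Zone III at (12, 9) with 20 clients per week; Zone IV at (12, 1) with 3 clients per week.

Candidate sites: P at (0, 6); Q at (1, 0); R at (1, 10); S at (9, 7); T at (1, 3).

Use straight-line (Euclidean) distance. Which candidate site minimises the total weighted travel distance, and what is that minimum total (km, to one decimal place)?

S, total 424.7 km

Total weighted distance at each candidate:
  P (0, 6): total = 654.0
  Q (1, 0): total = 538.4
  R (1, 10): total = 746.6
  S (9, 7): total = 424.7
  T (1, 3): total = 538.0
Minimum is at S with total 424.7 km.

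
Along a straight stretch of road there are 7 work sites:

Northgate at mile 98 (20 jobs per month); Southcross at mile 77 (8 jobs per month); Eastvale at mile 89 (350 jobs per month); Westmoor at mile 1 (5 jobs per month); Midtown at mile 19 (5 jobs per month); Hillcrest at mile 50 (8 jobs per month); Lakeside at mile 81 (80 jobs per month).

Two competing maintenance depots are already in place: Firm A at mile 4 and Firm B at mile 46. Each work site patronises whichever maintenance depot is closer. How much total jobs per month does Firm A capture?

10

The indifferent point is the midpoint (4+46)/2 = 25; work sites left of it (closer to Firm A at 4) go to Firm A, those right go to Firm B.
  Westmoor at 1 (w=5) → Firm A
  Midtown at 19 (w=5) → Firm A
  Hillcrest at 50 (w=8) → Firm B
  Southcross at 77 (w=8) → Firm B
  Lakeside at 81 (w=80) → Firm B
  Eastvale at 89 (w=350) → Firm B
  Northgate at 98 (w=20) → Firm B
Firm A captures 10; Firm B captures 466.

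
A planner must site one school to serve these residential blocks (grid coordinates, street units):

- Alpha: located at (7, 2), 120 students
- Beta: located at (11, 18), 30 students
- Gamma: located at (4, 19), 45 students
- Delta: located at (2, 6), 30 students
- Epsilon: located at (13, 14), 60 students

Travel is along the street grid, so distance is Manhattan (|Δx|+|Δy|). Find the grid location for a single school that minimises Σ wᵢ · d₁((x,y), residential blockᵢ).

Manhattan distance separates: Σwᵢ(|x−xᵢ|+|y−yᵢ|) = Σwᵢ|x−xᵢ| + Σwᵢ|y−yᵢ|, so x and y are optimised independently as 1-D weighted medians.
Total weight W = 285; half = 142.5.
x-coordinate, sorted with cumulative weight:
  x=2 (Delta, w=30) cum 30
  x=4 (Gamma, w=45) cum 75
  x=7 (Alpha, w=120) cum 195  ← median
  x=11 (Beta, w=30) cum 225
  x=13 (Epsilon, w=60) cum 285
⇒ x* = 7
y-coordinate, sorted with cumulative weight:
  y=2 (Alpha, w=120) cum 120
  y=6 (Delta, w=30) cum 150  ← median
  y=14 (Epsilon, w=60) cum 210
  y=18 (Beta, w=30) cum 240
  y=19 (Gamma, w=45) cum 285
⇒ y* = 6

(7, 6)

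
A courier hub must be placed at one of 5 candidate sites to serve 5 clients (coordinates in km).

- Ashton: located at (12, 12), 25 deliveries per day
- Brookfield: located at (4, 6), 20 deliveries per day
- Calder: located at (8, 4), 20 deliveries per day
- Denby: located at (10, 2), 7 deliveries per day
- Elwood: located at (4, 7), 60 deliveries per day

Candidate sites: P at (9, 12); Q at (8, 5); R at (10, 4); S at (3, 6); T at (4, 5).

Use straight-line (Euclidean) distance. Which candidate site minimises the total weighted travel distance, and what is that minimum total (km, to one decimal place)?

T, total 535.2 km

Total weighted distance at each candidate:
  P (9, 12): total = 887.1
  Q (8, 5): total = 597.6
  R (10, 4): total = 789.1
  S (3, 6): total = 539.4
  T (4, 5): total = 535.2
Minimum is at T with total 535.2 km.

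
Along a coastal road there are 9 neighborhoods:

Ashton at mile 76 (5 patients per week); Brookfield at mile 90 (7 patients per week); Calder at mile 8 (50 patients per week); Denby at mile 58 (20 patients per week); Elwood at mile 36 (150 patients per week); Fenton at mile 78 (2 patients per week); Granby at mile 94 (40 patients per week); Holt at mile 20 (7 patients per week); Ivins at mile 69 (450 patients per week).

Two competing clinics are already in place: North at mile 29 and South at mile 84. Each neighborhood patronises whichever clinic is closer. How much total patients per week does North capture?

The indifferent point is the midpoint (29+84)/2 = 56.5; neighborhoods left of it (closer to North at 29) go to North, those right go to South.
  Calder at 8 (w=50) → North
  Holt at 20 (w=7) → North
  Elwood at 36 (w=150) → North
  Denby at 58 (w=20) → South
  Ivins at 69 (w=450) → South
  Ashton at 76 (w=5) → South
  Fenton at 78 (w=2) → South
  Brookfield at 90 (w=7) → South
  Granby at 94 (w=40) → South
North captures 207; South captures 524.

207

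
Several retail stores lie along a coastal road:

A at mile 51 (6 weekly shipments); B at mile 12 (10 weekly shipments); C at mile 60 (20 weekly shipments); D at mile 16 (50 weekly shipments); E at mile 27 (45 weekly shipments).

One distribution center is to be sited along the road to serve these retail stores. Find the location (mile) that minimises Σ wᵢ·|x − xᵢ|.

x = 27

For a sum of weighted absolute distances on a line, the optimum is the weighted median (not the mean). Total weight W = 131; half-weight = 65.5.
Sort by position and accumulate weight:
  mile 12 (B, w=10) → cum 10
  mile 16 (D, w=50) → cum 60
  mile 27 (E, w=45) → cum 105  ≥ 65.5 → median here
  mile 51 (A, w=6) → cum 111
  mile 60 (C, w=20) → cum 131
Optimal location: mile 27.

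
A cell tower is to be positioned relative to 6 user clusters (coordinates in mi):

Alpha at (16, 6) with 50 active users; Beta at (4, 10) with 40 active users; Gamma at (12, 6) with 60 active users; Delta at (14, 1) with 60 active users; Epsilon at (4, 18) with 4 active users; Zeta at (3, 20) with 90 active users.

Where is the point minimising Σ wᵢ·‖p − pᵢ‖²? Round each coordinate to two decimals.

(9.23, 9.84)

The minimiser of Σwᵢ‖p−pᵢ‖² is the weighted centroid p* = (Σwᵢpᵢ)/(Σwᵢ).
Σwᵢ = 304.
Σwᵢxᵢ = 50·16 + 40·4 + 60·12 + 60·14 + 4·4 + 90·3 = 2806.
Σwᵢyᵢ = 50·6 + 40·10 + 60·6 + 60·1 + 4·18 + 90·20 = 2992.
x* = 2806/304 = 9.23, y* = 2992/304 = 9.84.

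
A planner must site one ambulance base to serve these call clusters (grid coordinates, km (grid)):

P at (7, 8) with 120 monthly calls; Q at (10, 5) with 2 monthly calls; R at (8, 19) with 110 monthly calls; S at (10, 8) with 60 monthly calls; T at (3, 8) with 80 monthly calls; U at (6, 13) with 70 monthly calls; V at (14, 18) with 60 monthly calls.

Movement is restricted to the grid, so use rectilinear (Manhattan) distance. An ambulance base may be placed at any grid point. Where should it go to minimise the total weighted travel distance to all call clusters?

(7, 8)

Manhattan distance separates: Σwᵢ(|x−xᵢ|+|y−yᵢ|) = Σwᵢ|x−xᵢ| + Σwᵢ|y−yᵢ|, so x and y are optimised independently as 1-D weighted medians.
Total weight W = 502; half = 251.
x-coordinate, sorted with cumulative weight:
  x=3 (T, w=80) cum 80
  x=6 (U, w=70) cum 150
  x=7 (P, w=120) cum 270  ← median
  x=8 (R, w=110) cum 380
  x=10 (Q, w=2) cum 382
  x=10 (S, w=60) cum 442
  x=14 (V, w=60) cum 502
⇒ x* = 7
y-coordinate, sorted with cumulative weight:
  y=5 (Q, w=2) cum 2
  y=8 (P, w=120) cum 122
  y=8 (S, w=60) cum 182
  y=8 (T, w=80) cum 262  ← median
  y=13 (U, w=70) cum 332
  y=18 (V, w=60) cum 392
  y=19 (R, w=110) cum 502
⇒ y* = 8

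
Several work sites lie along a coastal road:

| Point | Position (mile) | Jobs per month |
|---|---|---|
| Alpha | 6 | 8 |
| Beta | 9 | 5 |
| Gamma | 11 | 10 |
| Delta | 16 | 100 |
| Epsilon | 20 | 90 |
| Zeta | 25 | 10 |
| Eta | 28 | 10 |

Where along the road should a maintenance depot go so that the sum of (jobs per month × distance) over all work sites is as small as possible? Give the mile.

For a sum of weighted absolute distances on a line, the optimum is the weighted median (not the mean). Total weight W = 233; half-weight = 116.5.
Sort by position and accumulate weight:
  mile 6 (Alpha, w=8) → cum 8
  mile 9 (Beta, w=5) → cum 13
  mile 11 (Gamma, w=10) → cum 23
  mile 16 (Delta, w=100) → cum 123  ≥ 116.5 → median here
  mile 20 (Epsilon, w=90) → cum 213
  mile 25 (Zeta, w=10) → cum 223
  mile 28 (Eta, w=10) → cum 233
Optimal location: mile 16.

x = 16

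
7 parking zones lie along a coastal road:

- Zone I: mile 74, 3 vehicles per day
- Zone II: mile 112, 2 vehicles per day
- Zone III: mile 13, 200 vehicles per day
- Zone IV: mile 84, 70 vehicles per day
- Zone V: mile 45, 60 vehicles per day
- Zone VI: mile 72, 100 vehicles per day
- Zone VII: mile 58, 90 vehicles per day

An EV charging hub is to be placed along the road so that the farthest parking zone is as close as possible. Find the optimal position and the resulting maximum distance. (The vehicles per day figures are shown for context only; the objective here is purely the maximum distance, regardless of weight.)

The 1-center on a line is the midpoint of the two extreme points: leftmost at 13, rightmost at 112.
Optimal location = (13 + 112)/2 = 62.5; maximum distance = (112 − 13)/2 = 49.5.

location 62.5, max distance 49.5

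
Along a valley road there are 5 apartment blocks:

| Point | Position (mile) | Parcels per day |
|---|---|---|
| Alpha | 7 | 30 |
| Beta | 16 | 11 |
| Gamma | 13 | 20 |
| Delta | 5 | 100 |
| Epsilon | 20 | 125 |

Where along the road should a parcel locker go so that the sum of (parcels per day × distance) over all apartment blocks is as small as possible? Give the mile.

For a sum of weighted absolute distances on a line, the optimum is the weighted median (not the mean). Total weight W = 286; half-weight = 143.
Sort by position and accumulate weight:
  mile 5 (Delta, w=100) → cum 100
  mile 7 (Alpha, w=30) → cum 130
  mile 13 (Gamma, w=20) → cum 150  ≥ 143 → median here
  mile 16 (Beta, w=11) → cum 161
  mile 20 (Epsilon, w=125) → cum 286
Optimal location: mile 13.

x = 13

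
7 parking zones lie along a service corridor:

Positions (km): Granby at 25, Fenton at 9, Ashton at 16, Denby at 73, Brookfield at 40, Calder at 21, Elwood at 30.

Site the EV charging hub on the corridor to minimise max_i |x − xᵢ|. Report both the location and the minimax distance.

location 41, max distance 32

The 1-center on a line is the midpoint of the two extreme points: leftmost at 9, rightmost at 73.
Optimal location = (9 + 73)/2 = 41; maximum distance = (73 − 9)/2 = 32.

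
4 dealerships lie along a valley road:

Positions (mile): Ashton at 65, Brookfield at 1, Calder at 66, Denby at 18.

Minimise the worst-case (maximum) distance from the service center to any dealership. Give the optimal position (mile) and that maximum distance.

location 33.5, max distance 32.5

The 1-center on a line is the midpoint of the two extreme points: leftmost at 1, rightmost at 66.
Optimal location = (1 + 66)/2 = 33.5; maximum distance = (66 − 1)/2 = 32.5.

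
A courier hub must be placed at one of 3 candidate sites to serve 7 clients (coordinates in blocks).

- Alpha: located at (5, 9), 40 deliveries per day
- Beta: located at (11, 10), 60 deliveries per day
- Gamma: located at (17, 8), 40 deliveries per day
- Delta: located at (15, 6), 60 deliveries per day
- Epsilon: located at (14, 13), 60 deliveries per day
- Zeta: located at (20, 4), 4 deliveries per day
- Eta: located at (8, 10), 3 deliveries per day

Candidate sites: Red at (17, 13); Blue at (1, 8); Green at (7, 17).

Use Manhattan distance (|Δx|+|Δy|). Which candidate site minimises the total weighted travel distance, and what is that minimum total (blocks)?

Red, total 2184 blocks

Total weighted distance at each candidate:
  Red (17, 13): total = 2184
  Blue (1, 8): total = 3719
  Green (7, 17): total = 3748
Minimum is at Red with total 2184 blocks.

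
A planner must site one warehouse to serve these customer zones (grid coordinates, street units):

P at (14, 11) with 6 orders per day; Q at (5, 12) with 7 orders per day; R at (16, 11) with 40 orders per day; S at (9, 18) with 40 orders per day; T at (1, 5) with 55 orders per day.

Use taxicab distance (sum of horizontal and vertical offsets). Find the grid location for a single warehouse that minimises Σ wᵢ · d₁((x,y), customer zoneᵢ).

Manhattan distance separates: Σwᵢ(|x−xᵢ|+|y−yᵢ|) = Σwᵢ|x−xᵢ| + Σwᵢ|y−yᵢ|, so x and y are optimised independently as 1-D weighted medians.
Total weight W = 148; half = 74.
x-coordinate, sorted with cumulative weight:
  x=1 (T, w=55) cum 55
  x=5 (Q, w=7) cum 62
  x=9 (S, w=40) cum 102  ← median
  x=14 (P, w=6) cum 108
  x=16 (R, w=40) cum 148
⇒ x* = 9
y-coordinate, sorted with cumulative weight:
  y=5 (T, w=55) cum 55
  y=11 (P, w=6) cum 61
  y=11 (R, w=40) cum 101  ← median
  y=12 (Q, w=7) cum 108
  y=18 (S, w=40) cum 148
⇒ y* = 11

(9, 11)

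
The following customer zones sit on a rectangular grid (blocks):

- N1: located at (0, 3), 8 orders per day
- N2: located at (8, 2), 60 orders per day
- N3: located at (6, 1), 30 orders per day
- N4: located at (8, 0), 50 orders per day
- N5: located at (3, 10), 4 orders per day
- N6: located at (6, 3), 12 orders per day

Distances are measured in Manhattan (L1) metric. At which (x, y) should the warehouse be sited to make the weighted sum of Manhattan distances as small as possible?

Manhattan distance separates: Σwᵢ(|x−xᵢ|+|y−yᵢ|) = Σwᵢ|x−xᵢ| + Σwᵢ|y−yᵢ|, so x and y are optimised independently as 1-D weighted medians.
Total weight W = 164; half = 82.
x-coordinate, sorted with cumulative weight:
  x=0 (N1, w=8) cum 8
  x=3 (N5, w=4) cum 12
  x=6 (N3, w=30) cum 42
  x=6 (N6, w=12) cum 54
  x=8 (N2, w=60) cum 114  ← median
  x=8 (N4, w=50) cum 164
⇒ x* = 8
y-coordinate, sorted with cumulative weight:
  y=0 (N4, w=50) cum 50
  y=1 (N3, w=30) cum 80
  y=2 (N2, w=60) cum 140  ← median
  y=3 (N1, w=8) cum 148
  y=3 (N6, w=12) cum 160
  y=10 (N5, w=4) cum 164
⇒ y* = 2

(8, 2)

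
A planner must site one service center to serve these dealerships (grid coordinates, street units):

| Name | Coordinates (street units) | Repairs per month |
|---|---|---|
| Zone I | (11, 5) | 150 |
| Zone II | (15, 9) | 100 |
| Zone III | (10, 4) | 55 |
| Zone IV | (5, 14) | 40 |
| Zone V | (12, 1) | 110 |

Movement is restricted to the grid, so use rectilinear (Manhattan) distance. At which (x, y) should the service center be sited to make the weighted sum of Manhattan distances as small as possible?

(11, 5)

Manhattan distance separates: Σwᵢ(|x−xᵢ|+|y−yᵢ|) = Σwᵢ|x−xᵢ| + Σwᵢ|y−yᵢ|, so x and y are optimised independently as 1-D weighted medians.
Total weight W = 455; half = 227.5.
x-coordinate, sorted with cumulative weight:
  x=5 (Zone IV, w=40) cum 40
  x=10 (Zone III, w=55) cum 95
  x=11 (Zone I, w=150) cum 245  ← median
  x=12 (Zone V, w=110) cum 355
  x=15 (Zone II, w=100) cum 455
⇒ x* = 11
y-coordinate, sorted with cumulative weight:
  y=1 (Zone V, w=110) cum 110
  y=4 (Zone III, w=55) cum 165
  y=5 (Zone I, w=150) cum 315  ← median
  y=9 (Zone II, w=100) cum 415
  y=14 (Zone IV, w=40) cum 455
⇒ y* = 5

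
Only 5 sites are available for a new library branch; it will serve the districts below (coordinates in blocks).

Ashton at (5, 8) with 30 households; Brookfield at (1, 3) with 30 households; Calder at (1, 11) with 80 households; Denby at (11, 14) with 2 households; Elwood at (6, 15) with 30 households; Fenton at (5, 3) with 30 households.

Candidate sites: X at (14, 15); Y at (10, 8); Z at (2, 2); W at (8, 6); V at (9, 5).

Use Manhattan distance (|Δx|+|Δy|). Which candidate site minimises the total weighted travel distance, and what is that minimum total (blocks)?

Z, total 1802 blocks

Total weighted distance at each candidate:
  X (14, 15): total = 3468
  Y (10, 8): total = 2174
  Z (2, 2): total = 1802
  W (8, 6): total = 1942
  V (9, 5): total = 2222
Minimum is at Z with total 1802 blocks.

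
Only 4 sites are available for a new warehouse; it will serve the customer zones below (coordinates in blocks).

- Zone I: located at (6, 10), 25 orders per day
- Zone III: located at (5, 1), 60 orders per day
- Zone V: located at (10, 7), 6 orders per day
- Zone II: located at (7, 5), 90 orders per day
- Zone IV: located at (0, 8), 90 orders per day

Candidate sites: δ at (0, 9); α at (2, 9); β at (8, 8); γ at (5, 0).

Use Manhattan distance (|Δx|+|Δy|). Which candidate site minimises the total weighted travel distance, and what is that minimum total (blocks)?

Total weighted distance at each candidate:
  δ (0, 9): total = 2107
  α (2, 9): total = 1925
  β (8, 8): total = 1798
  γ (5, 0): total = 2207
Minimum is at β with total 1798 blocks.

β, total 1798 blocks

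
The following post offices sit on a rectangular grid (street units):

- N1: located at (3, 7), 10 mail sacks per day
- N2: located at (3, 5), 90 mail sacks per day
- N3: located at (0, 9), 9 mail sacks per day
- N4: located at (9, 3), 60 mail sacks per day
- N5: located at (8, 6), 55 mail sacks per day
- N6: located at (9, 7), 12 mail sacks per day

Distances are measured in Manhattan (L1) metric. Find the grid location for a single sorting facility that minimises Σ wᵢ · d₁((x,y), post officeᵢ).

Manhattan distance separates: Σwᵢ(|x−xᵢ|+|y−yᵢ|) = Σwᵢ|x−xᵢ| + Σwᵢ|y−yᵢ|, so x and y are optimised independently as 1-D weighted medians.
Total weight W = 236; half = 118.
x-coordinate, sorted with cumulative weight:
  x=0 (N3, w=9) cum 9
  x=3 (N1, w=10) cum 19
  x=3 (N2, w=90) cum 109
  x=8 (N5, w=55) cum 164  ← median
  x=9 (N4, w=60) cum 224
  x=9 (N6, w=12) cum 236
⇒ x* = 8
y-coordinate, sorted with cumulative weight:
  y=3 (N4, w=60) cum 60
  y=5 (N2, w=90) cum 150  ← median
  y=6 (N5, w=55) cum 205
  y=7 (N1, w=10) cum 215
  y=7 (N6, w=12) cum 227
  y=9 (N3, w=9) cum 236
⇒ y* = 5

(8, 5)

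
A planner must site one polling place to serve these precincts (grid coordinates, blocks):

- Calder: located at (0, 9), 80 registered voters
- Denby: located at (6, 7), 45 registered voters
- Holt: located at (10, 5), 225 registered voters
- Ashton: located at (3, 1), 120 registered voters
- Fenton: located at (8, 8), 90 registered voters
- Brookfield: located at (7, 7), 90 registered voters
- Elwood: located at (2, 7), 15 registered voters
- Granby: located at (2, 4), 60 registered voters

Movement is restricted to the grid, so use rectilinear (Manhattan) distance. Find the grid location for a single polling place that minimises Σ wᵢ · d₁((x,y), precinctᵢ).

(7, 5)

Manhattan distance separates: Σwᵢ(|x−xᵢ|+|y−yᵢ|) = Σwᵢ|x−xᵢ| + Σwᵢ|y−yᵢ|, so x and y are optimised independently as 1-D weighted medians.
Total weight W = 725; half = 362.5.
x-coordinate, sorted with cumulative weight:
  x=0 (Calder, w=80) cum 80
  x=2 (Elwood, w=15) cum 95
  x=2 (Granby, w=60) cum 155
  x=3 (Ashton, w=120) cum 275
  x=6 (Denby, w=45) cum 320
  x=7 (Brookfield, w=90) cum 410  ← median
  x=8 (Fenton, w=90) cum 500
  x=10 (Holt, w=225) cum 725
⇒ x* = 7
y-coordinate, sorted with cumulative weight:
  y=1 (Ashton, w=120) cum 120
  y=4 (Granby, w=60) cum 180
  y=5 (Holt, w=225) cum 405  ← median
  y=7 (Denby, w=45) cum 450
  y=7 (Brookfield, w=90) cum 540
  y=7 (Elwood, w=15) cum 555
  y=8 (Fenton, w=90) cum 645
  y=9 (Calder, w=80) cum 725
⇒ y* = 5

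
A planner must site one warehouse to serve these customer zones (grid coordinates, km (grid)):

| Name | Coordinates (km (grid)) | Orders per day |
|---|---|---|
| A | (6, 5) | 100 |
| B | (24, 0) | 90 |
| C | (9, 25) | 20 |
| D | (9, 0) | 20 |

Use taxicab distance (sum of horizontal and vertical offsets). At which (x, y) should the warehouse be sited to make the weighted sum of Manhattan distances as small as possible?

(9, 5)

Manhattan distance separates: Σwᵢ(|x−xᵢ|+|y−yᵢ|) = Σwᵢ|x−xᵢ| + Σwᵢ|y−yᵢ|, so x and y are optimised independently as 1-D weighted medians.
Total weight W = 230; half = 115.
x-coordinate, sorted with cumulative weight:
  x=6 (A, w=100) cum 100
  x=9 (C, w=20) cum 120  ← median
  x=9 (D, w=20) cum 140
  x=24 (B, w=90) cum 230
⇒ x* = 9
y-coordinate, sorted with cumulative weight:
  y=0 (B, w=90) cum 90
  y=0 (D, w=20) cum 110
  y=5 (A, w=100) cum 210  ← median
  y=25 (C, w=20) cum 230
⇒ y* = 5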